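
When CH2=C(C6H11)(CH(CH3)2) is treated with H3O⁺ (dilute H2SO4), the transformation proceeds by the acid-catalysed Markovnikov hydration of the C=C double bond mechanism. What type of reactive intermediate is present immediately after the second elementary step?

Step 1: The π electrons of the C=C bond attack a proton of H3O⁺; Markovnikov addition places the new C–H on the less-substituted alkene carbon, so the positive charge ends up on the more-substituted carbon — a tertiary carbocation. H2O is released.
Step 2: A lone pair on the oxygen of H2O attacks the carbocation, forming a C–O bond and an oxonium ion (a protonated alcohol).
After step 2 the species present is an oxonium ion.

oxonium ion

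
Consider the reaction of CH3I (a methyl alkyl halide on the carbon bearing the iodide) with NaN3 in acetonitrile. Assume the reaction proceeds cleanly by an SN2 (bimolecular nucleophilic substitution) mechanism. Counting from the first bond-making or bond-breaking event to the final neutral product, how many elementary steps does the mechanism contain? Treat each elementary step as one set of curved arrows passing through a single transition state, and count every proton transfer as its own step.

Step 1: The azide nucleophile donates a lone pair from N to the α-carbon in a backside attack; simultaneously the C–I σ-bond breaks and both of its electrons leave with I⁻. One concerted step with inversion of configuration.
Total: 1 elementary step.

1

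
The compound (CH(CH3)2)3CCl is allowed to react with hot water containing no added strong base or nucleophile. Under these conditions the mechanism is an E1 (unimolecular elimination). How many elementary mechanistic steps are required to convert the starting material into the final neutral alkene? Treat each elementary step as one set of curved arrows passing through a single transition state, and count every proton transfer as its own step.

2

Step 1: Ionisation: the C–Cl σ-bond cleaves heterolytically; both bonding electrons depart with Cl⁻, leaving a tertiary carbocation at the α-carbon.
(No 1,2-shift: no single shift to an adjacent carbon would give a more stable cation.)
Step 2: A weak base (a water molecule from the solvent) removes a proton from a carbon adjacent to the cationic centre; the electrons of that C–H bond become the new π(C=C) bond, giving the alkene.
Total: 2 elementary steps.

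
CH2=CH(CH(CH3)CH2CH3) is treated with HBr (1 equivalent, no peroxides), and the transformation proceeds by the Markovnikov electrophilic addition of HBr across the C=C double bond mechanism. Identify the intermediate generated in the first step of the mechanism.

Step 1: Electrophilic addition begins with the π(C=C) electrons forming a bond to the proton of HBr. Following Markovnikov's rule, the resulting cation is secondary. The H–Br bond breaks heterolytically, releasing Br⁻.
After step 1 the species present is a secondary carbocation.

secondary carbocation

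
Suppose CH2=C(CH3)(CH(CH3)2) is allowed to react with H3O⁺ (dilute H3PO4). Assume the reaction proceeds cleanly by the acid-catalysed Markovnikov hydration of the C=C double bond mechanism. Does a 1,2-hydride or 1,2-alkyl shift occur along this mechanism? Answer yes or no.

no

The first-formed carbocation is tertiary.
No single 1,2-shift to an adjacent carbon would produce a more-substituted cation than the one already present, so no rearrangement occurs.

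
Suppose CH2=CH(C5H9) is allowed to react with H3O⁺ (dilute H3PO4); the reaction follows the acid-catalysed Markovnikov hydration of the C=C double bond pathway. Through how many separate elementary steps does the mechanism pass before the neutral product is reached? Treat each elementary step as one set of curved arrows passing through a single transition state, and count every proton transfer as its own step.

Step 1: Protonation of the alkene by H3O⁺: the π bond acts as the nucleophile and picks up H⁺, giving the more stable (Markovnikov) secondary carbocation. H2O is released.
Step 2: Carbocation rearrangement: a 1,2-hydride shift from the adjacent cyclopentyl carbon converts the initially-formed secondary cation into the more stable tertiary cation.
Step 3: Water acts as the nucleophile: an oxygen lone pair bonds to the cationic carbon, giving an oxonium-ion intermediate.
Step 4: Proton transfer from the O–H of the oxonium ion to H2O completes the catalytic cycle and yields the alcohol.
Total: 4 elementary steps.

4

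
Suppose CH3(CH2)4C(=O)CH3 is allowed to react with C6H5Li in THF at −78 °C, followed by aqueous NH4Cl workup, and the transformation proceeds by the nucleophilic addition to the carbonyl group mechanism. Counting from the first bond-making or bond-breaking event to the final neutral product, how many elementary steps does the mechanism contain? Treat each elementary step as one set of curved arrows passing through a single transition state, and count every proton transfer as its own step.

Step 1: A lone pair / filled orbital on the carbanion-like carbon of C6H5Li attacks the electrophilic carbonyl carbon; the π(C=O) electrons shift onto oxygen, producing a tetrahedral alkoxide intermediate.
Step 2: The alkoxide picks up a proton during aqueous NH4Cl workup to yield an alcohol.
Total: 2 elementary steps.

2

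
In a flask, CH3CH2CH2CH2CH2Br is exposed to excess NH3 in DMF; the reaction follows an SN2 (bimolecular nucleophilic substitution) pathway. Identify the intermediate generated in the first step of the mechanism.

ammonium ion

Step 1: A lone pair on the N of NH3 attacks the α-carbon from the back side while the C–Br bond breaks; both bonding electrons leave with Br⁻. The product of this concerted step is an alkylammonium ion.
After step 1 the species present is an ammonium ion.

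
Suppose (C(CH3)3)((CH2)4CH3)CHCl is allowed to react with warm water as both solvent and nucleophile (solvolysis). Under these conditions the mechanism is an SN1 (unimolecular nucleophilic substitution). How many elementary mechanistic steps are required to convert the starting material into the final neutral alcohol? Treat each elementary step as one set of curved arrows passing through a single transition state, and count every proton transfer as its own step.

Step 1: Ionisation: the C–Cl σ-bond cleaves heterolytically; both bonding electrons depart with Cl⁻, leaving a secondary carbocation at the α-carbon.
Step 2: A methyl group with its bonding pair migrates from the adjacent tert-butyl carbon to the cationic centre — a 1,2-methyl shift — upgrading the secondary cation to a tertiary one.
Step 3: H2O donates an oxygen lone pair into the empty p orbital of the cation, giving a protonated alcohol (an oxonium ion).
Step 4: Proton transfer from the O–H of the oxonium ion to a solvent molecule delivers the neutral alcohol.
Total: 4 elementary steps.

4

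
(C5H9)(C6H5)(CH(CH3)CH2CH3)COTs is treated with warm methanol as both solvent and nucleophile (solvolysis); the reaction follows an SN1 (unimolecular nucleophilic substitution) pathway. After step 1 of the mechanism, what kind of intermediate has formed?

tertiary carbocation

Step 1: Ionisation: the C–O σ-bond cleaves heterolytically; both bonding electrons depart with TsO⁻, leaving a tertiary carbocation at the α-carbon.
After step 1 the species present is a tertiary carbocation.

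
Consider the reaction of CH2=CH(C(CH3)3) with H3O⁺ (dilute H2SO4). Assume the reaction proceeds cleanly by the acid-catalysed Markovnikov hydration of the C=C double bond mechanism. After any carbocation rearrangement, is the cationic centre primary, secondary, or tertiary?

tertiary

Step 1: Electrophilic addition begins with the π(C=C) electrons forming a bond to the proton of H3O⁺. Following Markovnikov's rule, the resulting cation is secondary. H2O is released.
Step 2: A methyl group with its bonding pair migrates from the adjacent tert-butyl carbon to the cationic centre — a 1,2-methyl shift — upgrading the secondary cation to a tertiary one.
The cation rearranges from secondary to tertiary via a 1,2-methyl shift from the adjacent tert-butyl carbon; the tertiary cation is what reacts next.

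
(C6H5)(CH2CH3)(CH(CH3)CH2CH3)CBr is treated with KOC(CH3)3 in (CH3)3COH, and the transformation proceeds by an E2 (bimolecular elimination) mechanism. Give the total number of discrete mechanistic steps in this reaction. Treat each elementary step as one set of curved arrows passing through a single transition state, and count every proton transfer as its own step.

1

Step 1: In one step, (CH3)3CO⁻ pulls off a β-proton, the C–Br bond cleaves, and a C=C double bond forms between the α- and β-carbons (E2, anti elimination).
Total: 1 elementary step.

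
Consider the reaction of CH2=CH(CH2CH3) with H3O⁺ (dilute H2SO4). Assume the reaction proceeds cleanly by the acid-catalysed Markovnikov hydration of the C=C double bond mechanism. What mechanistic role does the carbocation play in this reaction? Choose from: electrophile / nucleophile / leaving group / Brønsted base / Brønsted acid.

electrophile

Step 2: Nucleophilic capture of the cation by H2O produces the protonated alcohol (an oxonium ion).
The carbocation accepts an electron pair into an empty or π* orbital — it is the electrophile.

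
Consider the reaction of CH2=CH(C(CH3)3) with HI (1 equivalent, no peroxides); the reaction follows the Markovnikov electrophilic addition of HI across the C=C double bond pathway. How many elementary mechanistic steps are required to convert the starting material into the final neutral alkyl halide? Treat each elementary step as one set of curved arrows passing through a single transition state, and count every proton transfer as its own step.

Step 1: The π electrons of the C=C bond attack a proton of HI; Markovnikov addition places the new C–H on the less-substituted alkene carbon, so the positive charge ends up on the more-substituted carbon — a secondary carbocation. The H–I bond breaks heterolytically, releasing I⁻.
Step 2: Carbocation rearrangement: a 1,2-methyl shift from the adjacent tert-butyl carbon converts the initially-formed secondary cation into the more stable tertiary cation.
Step 3: The I⁻ anion donates a lone pair to the carbocation, forming the new C–I σ-bond and giving the neutral alkyl halide.
Total: 3 elementary steps.

3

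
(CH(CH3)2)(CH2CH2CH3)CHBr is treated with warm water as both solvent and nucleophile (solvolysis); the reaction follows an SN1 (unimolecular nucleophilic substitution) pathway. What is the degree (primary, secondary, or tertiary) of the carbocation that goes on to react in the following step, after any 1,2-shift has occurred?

tertiary

Step 1: Rate-determining heterolysis of the C–Br bond gives Br⁻ and a secondary carbocation.
Step 2: A hydride (H with its bonding pair) migrates from the adjacent isopropyl carbon to the cationic centre — a 1,2-hydride shift — upgrading the secondary cation to a tertiary one.
The cation rearranges from secondary to tertiary via a 1,2-hydride shift from the adjacent isopropyl carbon; the tertiary cation is what reacts next.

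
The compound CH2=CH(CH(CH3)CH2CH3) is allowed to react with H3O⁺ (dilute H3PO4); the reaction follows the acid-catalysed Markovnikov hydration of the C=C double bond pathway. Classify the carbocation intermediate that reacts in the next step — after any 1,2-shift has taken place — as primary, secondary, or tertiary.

tertiary

Step 1: The π electrons of the C=C bond attack a proton of H3O⁺; Markovnikov addition places the new C–H on the less-substituted alkene carbon, so the positive charge ends up on the more-substituted carbon — a secondary carbocation. H2O is released.
Step 2: A hydride (H with its bonding pair) migrates from the adjacent sec-butyl carbon to the cationic centre — a 1,2-hydride shift — upgrading the secondary cation to a tertiary one.
The cation rearranges from secondary to tertiary via a 1,2-hydride shift from the adjacent sec-butyl carbon; the tertiary cation is what reacts next.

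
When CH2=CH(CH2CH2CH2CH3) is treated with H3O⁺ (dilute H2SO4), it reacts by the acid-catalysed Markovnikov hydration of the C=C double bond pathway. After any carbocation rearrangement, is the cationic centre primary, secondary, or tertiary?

secondary

Step 1: Protonation of the alkene by H3O⁺: the π bond acts as the nucleophile and picks up H⁺, giving the more stable (Markovnikov) secondary carbocation. H2O is released.
No single 1,2-shift to an adjacent carbon would give a more-substituted cation, so no rearrangement occurs.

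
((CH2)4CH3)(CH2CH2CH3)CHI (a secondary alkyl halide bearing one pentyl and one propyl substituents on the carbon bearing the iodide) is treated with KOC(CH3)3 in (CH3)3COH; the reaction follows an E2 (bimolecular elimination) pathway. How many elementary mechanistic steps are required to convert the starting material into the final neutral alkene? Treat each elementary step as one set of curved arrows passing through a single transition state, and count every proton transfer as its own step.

Step 1: The strong base (CH3)3CO⁻ removes a β-hydrogen; in the same concerted event the electrons of the breaking C–H bond form the new π(C=C) bond and the C–I σ-bond breaks, expelling I⁻. Anti-periplanar geometry; one transition state.
Total: 1 elementary step.

1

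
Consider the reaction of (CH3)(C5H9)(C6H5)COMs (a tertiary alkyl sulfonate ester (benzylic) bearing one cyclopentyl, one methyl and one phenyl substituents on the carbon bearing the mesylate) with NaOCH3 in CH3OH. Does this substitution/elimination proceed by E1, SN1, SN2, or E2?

Conditions: a strong base with a tertiary substrate bearing a β-hydrogen.
These conditions are the textbook signature of the E2 pathway.
A strong (often hindered) base removes a β-H in concert with loss of the leaving group — bimolecular elimination.

E2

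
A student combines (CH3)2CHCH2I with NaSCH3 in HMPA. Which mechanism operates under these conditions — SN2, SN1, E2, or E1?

SN2

Conditions: a primary substrate with a strong nucleophile in the polar aprotic solvent HMPA.
These conditions are the textbook signature of the SN2 pathway.
An unhindered substrate with a strong nucleophile in a polar aprotic solvent favours one-step backside displacement.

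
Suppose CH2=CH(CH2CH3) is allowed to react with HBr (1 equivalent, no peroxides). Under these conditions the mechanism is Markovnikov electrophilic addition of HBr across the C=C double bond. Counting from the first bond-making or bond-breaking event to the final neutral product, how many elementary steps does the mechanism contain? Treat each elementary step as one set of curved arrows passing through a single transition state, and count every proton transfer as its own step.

Step 1: Protonation of the alkene by HBr: the π bond acts as the nucleophile and picks up H⁺, giving the more stable (Markovnikov) secondary carbocation. The H–Br bond breaks heterolytically, releasing Br⁻.
(No 1,2-shift: no single shift to an adjacent carbon would give a more stable cation.)
Step 2: The Br⁻ anion donates a lone pair to the carbocation, forming the new C–Br σ-bond and giving the neutral alkyl halide.
Total: 2 elementary steps.

2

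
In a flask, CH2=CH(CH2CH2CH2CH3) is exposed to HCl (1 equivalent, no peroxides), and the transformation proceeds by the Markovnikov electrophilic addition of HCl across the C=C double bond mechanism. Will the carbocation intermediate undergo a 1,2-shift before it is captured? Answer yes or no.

no

The first-formed carbocation is secondary.
No single 1,2-shift to an adjacent carbon would produce a more-substituted cation than the one already present, so no rearrangement occurs.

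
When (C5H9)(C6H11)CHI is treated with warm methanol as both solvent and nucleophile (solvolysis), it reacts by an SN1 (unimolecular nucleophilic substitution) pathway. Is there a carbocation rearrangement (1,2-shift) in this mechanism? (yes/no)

yes

The first-formed carbocation is secondary.
The adjacent cyclopentyl carbon already bears 2 other carbon substituents and has a hydrogen to migrate; after a 1,2-hydride shift from that carbon the positive charge sits on a tertiary centre.
Tertiary is more stable than secondary, so the shift occurs.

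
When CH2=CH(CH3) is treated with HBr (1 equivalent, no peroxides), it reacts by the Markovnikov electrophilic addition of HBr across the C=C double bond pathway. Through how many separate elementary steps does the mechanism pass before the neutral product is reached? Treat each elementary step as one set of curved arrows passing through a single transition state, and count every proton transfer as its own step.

2

Step 1: The π electrons of the C=C bond attack a proton of HBr; Markovnikov addition places the new C–H on the less-substituted alkene carbon, so the positive charge ends up on the more-substituted carbon — a secondary carbocation. The H–Br bond breaks heterolytically, releasing Br⁻.
(No 1,2-shift: no single shift to an adjacent carbon would give a more stable cation.)
Step 2: Nucleophilic attack by Br⁻ on the carbocation completes the addition, giving R–Br.
Total: 2 elementary steps.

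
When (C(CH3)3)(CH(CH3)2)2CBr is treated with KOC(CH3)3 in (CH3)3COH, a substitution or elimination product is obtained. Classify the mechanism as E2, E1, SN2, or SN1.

E2

Conditions: a strong/bulky base with a tertiary substrate bearing a β-hydrogen.
These conditions are the textbook signature of the E2 pathway.
A strong (often hindered) base removes a β-H in concert with loss of the leaving group — bimolecular elimination.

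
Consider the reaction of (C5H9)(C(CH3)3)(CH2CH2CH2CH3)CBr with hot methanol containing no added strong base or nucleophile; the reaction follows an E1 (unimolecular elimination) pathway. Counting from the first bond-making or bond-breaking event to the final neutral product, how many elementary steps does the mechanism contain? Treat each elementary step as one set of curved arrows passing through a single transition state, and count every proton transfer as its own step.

2

Step 1: Rate-determining heterolysis of the C–Br bond gives Br⁻ and a tertiary carbocation.
(No 1,2-shift: no single shift to an adjacent carbon would give a more stable cation.)
Step 2: A methanol molecule (solvent) deprotonates a β-carbon; as the C–H bond breaks, those electrons form the new alkene π bond.
Total: 2 elementary steps.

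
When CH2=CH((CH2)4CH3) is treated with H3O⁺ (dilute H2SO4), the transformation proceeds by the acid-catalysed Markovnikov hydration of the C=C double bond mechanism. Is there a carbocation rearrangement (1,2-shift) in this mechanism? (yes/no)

no

The first-formed carbocation is secondary.
No single 1,2-shift to an adjacent carbon would produce a more-substituted cation than the one already present, so no rearrangement occurs.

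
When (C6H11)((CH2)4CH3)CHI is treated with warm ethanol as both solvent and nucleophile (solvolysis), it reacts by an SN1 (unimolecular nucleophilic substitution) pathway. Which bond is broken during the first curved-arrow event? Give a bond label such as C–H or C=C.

C–I

Step 1: The C–I bond breaks with both electrons going to the iodide; I⁻ leaves and a secondary carbocation remains.
The bond broken in this step is the C–I bond.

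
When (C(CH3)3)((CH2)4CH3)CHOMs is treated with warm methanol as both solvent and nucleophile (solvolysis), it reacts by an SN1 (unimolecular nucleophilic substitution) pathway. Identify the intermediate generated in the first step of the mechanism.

Step 1: Unassisted departure of MsO⁻ (taking the C–O bonding pair) generates a secondary carbocation.
After step 1 the species present is a secondary carbocation.

secondary carbocation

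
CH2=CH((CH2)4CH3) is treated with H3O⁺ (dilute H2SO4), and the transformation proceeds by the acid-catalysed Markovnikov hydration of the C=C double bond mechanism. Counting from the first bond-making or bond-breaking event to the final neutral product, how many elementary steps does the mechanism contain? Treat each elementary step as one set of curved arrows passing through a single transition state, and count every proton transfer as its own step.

Step 1: The π electrons of the C=C bond attack a proton of H3O⁺; Markovnikov addition places the new C–H on the less-substituted alkene carbon, so the positive charge ends up on the more-substituted carbon — a secondary carbocation. H2O is released.
(No 1,2-shift: no single shift to an adjacent carbon would give a more stable cation.)
Step 2: Nucleophilic capture of the cation by H2O produces the protonated alcohol (an oxonium ion).
Step 3: H2O removes a proton from the oxonium oxygen, regenerating H3O⁺ and giving the neutral alcohol.
Total: 3 elementary steps.

3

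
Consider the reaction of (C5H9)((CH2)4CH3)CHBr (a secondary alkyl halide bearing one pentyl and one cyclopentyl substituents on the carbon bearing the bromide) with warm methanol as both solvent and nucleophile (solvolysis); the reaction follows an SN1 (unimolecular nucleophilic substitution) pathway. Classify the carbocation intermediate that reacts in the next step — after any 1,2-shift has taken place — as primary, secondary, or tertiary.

tertiary

Step 1: The C–Br bond breaks with both electrons going to the bromide; Br⁻ leaves and a secondary carbocation remains.
Step 2: A hydride (H with its bonding pair) migrates from the adjacent cyclopentyl carbon to the cationic centre — a 1,2-hydride shift — upgrading the secondary cation to a tertiary one.
The cation rearranges from secondary to tertiary via a 1,2-hydride shift from the adjacent cyclopentyl carbon; the tertiary cation is what reacts next.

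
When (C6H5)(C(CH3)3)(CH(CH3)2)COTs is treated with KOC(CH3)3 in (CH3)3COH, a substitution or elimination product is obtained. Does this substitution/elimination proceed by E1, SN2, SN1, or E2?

E2

Conditions: a strong/bulky base with a tertiary substrate bearing a β-hydrogen.
These conditions are the textbook signature of the E2 pathway.
A strong (often hindered) base removes a β-H in concert with loss of the leaving group — bimolecular elimination.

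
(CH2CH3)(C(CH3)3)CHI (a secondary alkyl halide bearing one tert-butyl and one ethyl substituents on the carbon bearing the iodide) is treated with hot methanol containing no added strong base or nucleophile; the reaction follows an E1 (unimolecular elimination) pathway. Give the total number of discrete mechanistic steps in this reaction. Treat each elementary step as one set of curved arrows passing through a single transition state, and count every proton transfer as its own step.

3

Step 1: Ionisation: the C–I σ-bond cleaves heterolytically; both bonding electrons depart with I⁻, leaving a secondary carbocation at the α-carbon.
Step 2: A methyl group with its bonding pair migrates from the adjacent tert-butyl carbon to the cationic centre — a 1,2-methyl shift — upgrading the secondary cation to a tertiary one.
Step 3: A methanol molecule (solvent) deprotonates a β-carbon; as the C–H bond breaks, those electrons form the new alkene π bond.
Total: 3 elementary steps.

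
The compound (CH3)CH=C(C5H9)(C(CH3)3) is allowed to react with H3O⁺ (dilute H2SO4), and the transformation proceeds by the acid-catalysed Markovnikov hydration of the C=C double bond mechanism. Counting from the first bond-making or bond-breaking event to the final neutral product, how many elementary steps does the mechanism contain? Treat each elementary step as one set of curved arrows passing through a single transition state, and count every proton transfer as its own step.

Step 1: The π electrons of the C=C bond attack a proton of H3O⁺; Markovnikov addition places the new C–H on the less-substituted alkene carbon, so the positive charge ends up on the more-substituted carbon — a tertiary carbocation. H2O is released.
(No 1,2-shift: no single shift to an adjacent carbon would give a more stable cation.)
Step 2: Nucleophilic capture of the cation by H2O produces the protonated alcohol (an oxonium ion).
Step 3: Deprotonation of the oxonium ion by a water molecule delivers the neutral alcohol and regenerates the acid catalyst.
Total: 3 elementary steps.

3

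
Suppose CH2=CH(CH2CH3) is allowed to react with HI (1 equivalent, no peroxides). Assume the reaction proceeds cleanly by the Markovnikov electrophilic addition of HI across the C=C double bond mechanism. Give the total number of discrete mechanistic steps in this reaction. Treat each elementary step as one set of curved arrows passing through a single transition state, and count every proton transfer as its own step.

Step 1: The π electrons of the C=C bond attack a proton of HI; Markovnikov addition places the new C–H on the less-substituted alkene carbon, so the positive charge ends up on the more-substituted carbon — a secondary carbocation. The H–I bond breaks heterolytically, releasing I⁻.
(No 1,2-shift: no single shift to an adjacent carbon would give a more stable cation.)
Step 2: The I⁻ anion donates a lone pair to the carbocation, forming the new C–I σ-bond and giving the neutral alkyl halide.
Total: 2 elementary steps.

2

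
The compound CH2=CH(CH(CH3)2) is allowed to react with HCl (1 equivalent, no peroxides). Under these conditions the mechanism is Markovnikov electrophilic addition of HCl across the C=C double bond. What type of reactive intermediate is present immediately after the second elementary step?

tertiary carbocation

Step 1: The π electrons of the C=C bond attack a proton of HCl; Markovnikov addition places the new C–H on the less-substituted alkene carbon, so the positive charge ends up on the more-substituted carbon — a secondary carbocation. The H–Cl bond breaks heterolytically, releasing Cl⁻.
Step 2: A 1,2-hydride shift from the adjacent isopropyl carbon moves the positive charge from the secondary centre to an adjacent carbon, generating a more stable tertiary carbocation.
After step 2 the species present is a tertiary carbocation.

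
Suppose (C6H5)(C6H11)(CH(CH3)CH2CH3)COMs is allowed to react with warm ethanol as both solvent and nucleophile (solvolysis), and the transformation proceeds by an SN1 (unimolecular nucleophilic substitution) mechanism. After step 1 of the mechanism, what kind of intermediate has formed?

Step 1: Ionisation: the C–O σ-bond cleaves heterolytically; both bonding electrons depart with MsO⁻, leaving a tertiary carbocation at the α-carbon.
After step 1 the species present is a tertiary carbocation.

tertiary carbocation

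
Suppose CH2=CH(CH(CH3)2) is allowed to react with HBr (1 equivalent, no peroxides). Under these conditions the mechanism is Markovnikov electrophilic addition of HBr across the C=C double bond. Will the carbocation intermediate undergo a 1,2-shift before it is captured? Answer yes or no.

yes

The first-formed carbocation is secondary.
The adjacent isopropyl carbon already bears 2 other carbon substituents and has a hydrogen to migrate; after a 1,2-hydride shift from that carbon the positive charge sits on a tertiary centre.
Tertiary is more stable than secondary, so the shift occurs.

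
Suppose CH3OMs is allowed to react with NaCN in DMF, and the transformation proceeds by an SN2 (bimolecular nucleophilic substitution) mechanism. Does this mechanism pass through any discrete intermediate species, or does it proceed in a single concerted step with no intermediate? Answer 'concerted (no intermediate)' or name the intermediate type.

Backside attack by CN⁻ on the carbon bearing the mesylate: the new C–C bond forms as the C–O bond breaks, with Walden inversion at carbon.
All bond changes occur in one transition state; no discrete intermediate is formed.

concerted (no intermediate)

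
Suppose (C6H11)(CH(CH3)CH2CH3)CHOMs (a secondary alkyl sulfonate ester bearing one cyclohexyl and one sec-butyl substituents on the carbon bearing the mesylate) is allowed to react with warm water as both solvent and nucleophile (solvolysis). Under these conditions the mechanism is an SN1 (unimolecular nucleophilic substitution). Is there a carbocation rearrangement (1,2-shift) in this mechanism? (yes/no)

The first-formed carbocation is secondary.
The adjacent cyclohexyl carbon already bears 2 other carbon substituents and has a hydrogen to migrate; after a 1,2-hydride shift from that carbon the positive charge sits on a tertiary centre.
Tertiary is more stable than secondary, so the shift occurs.

yes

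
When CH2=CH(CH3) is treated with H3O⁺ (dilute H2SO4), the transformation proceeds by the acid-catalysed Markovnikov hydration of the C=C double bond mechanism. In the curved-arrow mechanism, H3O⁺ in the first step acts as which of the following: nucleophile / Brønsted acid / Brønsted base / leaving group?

Brønsted acid

Step 1: Protonation of the alkene by H3O⁺: the π bond acts as the nucleophile and picks up H⁺, giving the more stable (Markovnikov) secondary carbocation. H2O is released.
H3O⁺ in the first step donates a proton in a proton-transfer step — a Brønsted acid.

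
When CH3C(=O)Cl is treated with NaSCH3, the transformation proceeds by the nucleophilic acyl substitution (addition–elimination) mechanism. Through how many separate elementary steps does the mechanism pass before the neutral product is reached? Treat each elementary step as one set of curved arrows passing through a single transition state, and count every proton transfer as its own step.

Step 1: CH3S⁻ adds to the carbonyl carbon; the C=O π electrons shift onto oxygen and a tetrahedral alkoxide intermediate forms.
Step 2: Elimination step: re-formation of the carbonyl π bond drives out Cl⁻, giving the new acyl compound.
Total: 2 elementary steps.

2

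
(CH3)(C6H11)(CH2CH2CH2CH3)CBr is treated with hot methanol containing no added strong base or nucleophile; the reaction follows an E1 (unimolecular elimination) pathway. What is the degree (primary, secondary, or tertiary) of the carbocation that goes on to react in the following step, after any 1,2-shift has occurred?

Step 1: Ionisation: the C–Br σ-bond cleaves heterolytically; both bonding electrons depart with Br⁻, leaving a tertiary carbocation at the α-carbon.
No single 1,2-shift to an adjacent carbon would give a more-substituted cation, so no rearrangement occurs.

tertiary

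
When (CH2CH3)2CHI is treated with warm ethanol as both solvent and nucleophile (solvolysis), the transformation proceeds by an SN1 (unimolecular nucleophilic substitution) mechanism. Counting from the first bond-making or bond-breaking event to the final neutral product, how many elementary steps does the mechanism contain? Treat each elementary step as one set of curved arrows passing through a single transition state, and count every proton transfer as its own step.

3

Step 1: Ionisation: the C–I σ-bond cleaves heterolytically; both bonding electrons depart with I⁻, leaving a secondary carbocation at the α-carbon.
(No 1,2-shift: no single shift to an adjacent carbon would give a more stable cation.)
Step 2: A lone pair on the oxygen of CH3CH2OH attacks the carbocation, forming a new C–O σ-bond and an oxonium ion.
Step 3: Proton transfer from the O–H of the oxonium ion to a solvent molecule delivers the neutral ether.
Total: 3 elementary steps.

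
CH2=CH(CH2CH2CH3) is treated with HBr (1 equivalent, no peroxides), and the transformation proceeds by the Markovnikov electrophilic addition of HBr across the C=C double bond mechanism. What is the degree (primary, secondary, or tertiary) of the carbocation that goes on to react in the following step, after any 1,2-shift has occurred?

Step 1: Protonation of the alkene by HBr: the π bond acts as the nucleophile and picks up H⁺, giving the more stable (Markovnikov) secondary carbocation. The H–Br bond breaks heterolytically, releasing Br⁻.
No single 1,2-shift to an adjacent carbon would give a more-substituted cation, so no rearrangement occurs.

secondary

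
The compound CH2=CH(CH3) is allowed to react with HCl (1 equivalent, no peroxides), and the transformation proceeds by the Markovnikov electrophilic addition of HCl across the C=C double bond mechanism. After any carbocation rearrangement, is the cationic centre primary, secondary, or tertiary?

Step 1: Electrophilic addition begins with the π(C=C) electrons forming a bond to the proton of HCl. Following Markovnikov's rule, the resulting cation is secondary. The H–Cl bond breaks heterolytically, releasing Cl⁻.
No single 1,2-shift to an adjacent carbon would give a more-substituted cation, so no rearrangement occurs.

secondary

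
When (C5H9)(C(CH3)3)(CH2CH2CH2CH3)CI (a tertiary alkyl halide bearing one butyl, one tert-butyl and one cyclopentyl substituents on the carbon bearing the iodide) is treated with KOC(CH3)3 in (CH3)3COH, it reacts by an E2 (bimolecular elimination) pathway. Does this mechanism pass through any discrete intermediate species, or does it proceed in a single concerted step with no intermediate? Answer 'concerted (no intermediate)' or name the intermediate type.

The strong base (CH3)3CO⁻ removes a β-hydrogen; in the same concerted event the electrons of the breaking C–H bond form the new π(C=C) bond and the C–I σ-bond breaks, expelling I⁻. Anti-periplanar geometry; one transition state.
All bond changes occur in one transition state; no discrete intermediate is formed.

concerted (no intermediate)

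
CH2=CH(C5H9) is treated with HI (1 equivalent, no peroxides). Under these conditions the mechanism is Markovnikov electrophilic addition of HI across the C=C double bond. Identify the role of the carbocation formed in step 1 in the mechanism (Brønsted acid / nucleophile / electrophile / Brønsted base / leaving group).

Step 3: I⁻ captures the cation: a lone pair on I⁻ fills the empty p orbital, producing the alkyl halide product.
The carbocation formed in step 1 accepts an electron pair into an empty or π* orbital — it is the electrophile.

electrophile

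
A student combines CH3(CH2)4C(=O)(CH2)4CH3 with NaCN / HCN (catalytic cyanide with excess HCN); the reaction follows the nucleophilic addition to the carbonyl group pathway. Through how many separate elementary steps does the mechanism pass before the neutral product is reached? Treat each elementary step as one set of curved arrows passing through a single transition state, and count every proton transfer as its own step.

Step 1: A lone pair / filled orbital on CN⁻ attacks the electrophilic carbonyl carbon; the π(C=O) electrons shift onto oxygen, producing a tetrahedral alkoxide intermediate.
Step 2: The alkoxide oxygen removes a proton from HCN present in the mixture, giving a cyanohydrin and regenerating CN⁻.
Total: 2 elementary steps.

2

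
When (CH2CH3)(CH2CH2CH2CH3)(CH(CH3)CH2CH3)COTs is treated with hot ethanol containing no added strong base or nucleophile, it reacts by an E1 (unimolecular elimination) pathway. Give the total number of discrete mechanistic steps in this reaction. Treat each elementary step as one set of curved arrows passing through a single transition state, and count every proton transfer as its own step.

2

Step 1: Ionisation: the C–O σ-bond cleaves heterolytically; both bonding electrons depart with TsO⁻, leaving a tertiary carbocation at the α-carbon.
(No 1,2-shift: no single shift to an adjacent carbon would give a more stable cation.)
Step 2: Loss of a β-proton to an ethanol molecule of the solvent: the C–H bonding pair collapses toward the cationic carbon to form the C=C π bond, yielding the alkene.
Total: 2 elementary steps.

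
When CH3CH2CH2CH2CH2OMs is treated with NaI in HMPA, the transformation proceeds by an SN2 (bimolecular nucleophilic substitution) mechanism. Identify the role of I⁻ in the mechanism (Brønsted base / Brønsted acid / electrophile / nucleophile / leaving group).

Step 1: The iodide nucleophile donates a lone pair from I to the α-carbon in a backside attack; simultaneously the C–O σ-bond breaks and both of its electrons leave with MsO⁻. One concerted step with inversion of configuration.
I⁻ donates an electron pair to form a new σ-bond to carbon — it is the nucleophile.

nucleophile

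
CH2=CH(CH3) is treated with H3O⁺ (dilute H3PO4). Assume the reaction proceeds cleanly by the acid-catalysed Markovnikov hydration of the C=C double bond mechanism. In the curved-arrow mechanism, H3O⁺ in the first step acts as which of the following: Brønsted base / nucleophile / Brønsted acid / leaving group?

Brønsted acid

Step 1: Protonation of the alkene by H3O⁺: the π bond acts as the nucleophile and picks up H⁺, giving the more stable (Markovnikov) secondary carbocation. H2O is released.
H3O⁺ in the first step donates a proton in a proton-transfer step — a Brønsted acid.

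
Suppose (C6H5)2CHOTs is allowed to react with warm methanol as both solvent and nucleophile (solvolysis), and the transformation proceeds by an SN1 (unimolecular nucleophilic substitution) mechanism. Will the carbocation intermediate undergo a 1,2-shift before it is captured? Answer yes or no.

The first-formed carbocation is secondary.
No single 1,2-shift to an adjacent carbon would produce a more-substituted cation than the one already present, so no rearrangement occurs.

no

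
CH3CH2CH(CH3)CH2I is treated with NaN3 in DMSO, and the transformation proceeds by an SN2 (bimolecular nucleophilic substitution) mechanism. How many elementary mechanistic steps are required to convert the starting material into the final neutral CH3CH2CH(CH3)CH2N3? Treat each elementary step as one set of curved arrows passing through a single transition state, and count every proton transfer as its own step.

1

Step 1: The azide nucleophile donates a lone pair from N to the α-carbon in a backside attack; simultaneously the C–I σ-bond breaks and both of its electrons leave with I⁻. One concerted step with inversion of configuration.
Total: 1 elementary step.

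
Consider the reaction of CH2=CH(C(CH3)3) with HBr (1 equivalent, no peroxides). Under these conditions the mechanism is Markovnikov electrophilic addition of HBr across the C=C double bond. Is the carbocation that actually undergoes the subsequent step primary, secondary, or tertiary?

Step 1: The π electrons of the C=C bond attack a proton of HBr; Markovnikov addition places the new C–H on the less-substituted alkene carbon, so the positive charge ends up on the more-substituted carbon — a secondary carbocation. The H–Br bond breaks heterolytically, releasing Br⁻.
Step 2: A methyl group with its bonding pair migrates from the adjacent tert-butyl carbon to the cationic centre — a 1,2-methyl shift — upgrading the secondary cation to a tertiary one.
The cation rearranges from secondary to tertiary via a 1,2-methyl shift from the adjacent tert-butyl carbon; the tertiary cation is what reacts next.

tertiary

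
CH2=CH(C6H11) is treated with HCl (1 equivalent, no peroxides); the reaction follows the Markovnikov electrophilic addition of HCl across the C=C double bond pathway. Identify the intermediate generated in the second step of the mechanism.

tertiary carbocation

Step 1: Electrophilic addition begins with the π(C=C) electrons forming a bond to the proton of HCl. Following Markovnikov's rule, the resulting cation is secondary. The H–Cl bond breaks heterolytically, releasing Cl⁻.
Step 2: A 1,2-hydride shift from the adjacent cyclohexyl carbon moves the positive charge from the secondary centre to an adjacent carbon, generating a more stable tertiary carbocation.
After step 2 the species present is a tertiary carbocation.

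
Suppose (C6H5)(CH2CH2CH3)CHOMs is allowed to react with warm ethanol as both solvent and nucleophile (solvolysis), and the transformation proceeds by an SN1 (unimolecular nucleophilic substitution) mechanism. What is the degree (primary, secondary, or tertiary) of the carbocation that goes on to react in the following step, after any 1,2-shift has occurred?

secondary

Step 1: Unassisted departure of MsO⁻ (taking the C–O bonding pair) generates a secondary carbocation.
No single 1,2-shift to an adjacent carbon would give a more-substituted cation, so no rearrangement occurs.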